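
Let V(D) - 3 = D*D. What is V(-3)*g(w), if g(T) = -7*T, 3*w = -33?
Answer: 924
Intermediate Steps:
w = -11 (w = (⅓)*(-33) = -11)
V(D) = 3 + D² (V(D) = 3 + D*D = 3 + D²)
V(-3)*g(w) = (3 + (-3)²)*(-7*(-11)) = (3 + 9)*77 = 12*77 = 924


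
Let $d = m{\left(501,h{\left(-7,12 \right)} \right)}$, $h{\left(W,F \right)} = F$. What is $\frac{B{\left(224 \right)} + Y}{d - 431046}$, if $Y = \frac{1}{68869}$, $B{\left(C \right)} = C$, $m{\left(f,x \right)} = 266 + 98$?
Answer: $- \frac{15426657}{29660638658} \approx -0.00052011$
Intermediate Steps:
$m{\left(f,x \right)} = 364$
$d = 364$
$Y = \frac{1}{68869} \approx 1.452 \cdot 10^{-5}$
$\frac{B{\left(224 \right)} + Y}{d - 431046} = \frac{224 + \frac{1}{68869}}{364 - 431046} = \frac{15426657}{68869 \left(-430682\right)} = \frac{15426657}{68869} \left(- \frac{1}{430682}\right) = - \frac{15426657}{29660638658}$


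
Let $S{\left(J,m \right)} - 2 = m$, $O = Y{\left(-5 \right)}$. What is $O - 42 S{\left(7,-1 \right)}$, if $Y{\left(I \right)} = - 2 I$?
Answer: $-32$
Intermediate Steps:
$O = 10$ ($O = \left(-2\right) \left(-5\right) = 10$)
$S{\left(J,m \right)} = 2 + m$
$O - 42 S{\left(7,-1 \right)} = 10 - 42 \left(2 - 1\right) = 10 - 42 = -32$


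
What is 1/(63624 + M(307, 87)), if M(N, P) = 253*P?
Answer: 1/85635 ≈ 1.1677e-5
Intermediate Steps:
1/(63624 + M(307, 87)) = 1/(63624 + 253*87) = 1/(63624 + 22011) = 1/85635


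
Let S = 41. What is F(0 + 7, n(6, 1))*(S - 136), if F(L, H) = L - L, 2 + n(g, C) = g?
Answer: 0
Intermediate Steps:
n(g, C) = -2 + g
F(L, H) = 0
F(0 + 7, n(6, 1))*(S - 136) = 0*(41 - 136) = 0*(-95) = 0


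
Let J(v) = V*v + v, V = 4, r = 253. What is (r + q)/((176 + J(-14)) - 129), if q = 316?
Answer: -569/23 ≈ -24.739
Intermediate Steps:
J(v) = 5*v (J(v) = 4*v + v = 5*v)
(r + q)/((176 + J(-14)) - 129) = (253 + 316)/((176 + 5*(-14)) - 129) = 569/((176 - 70) - 129) = 569/(106 - 129) = 569/(-23) = 569*(-1/23) = -569/23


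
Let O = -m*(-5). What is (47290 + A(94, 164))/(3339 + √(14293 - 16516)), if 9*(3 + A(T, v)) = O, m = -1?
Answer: 78944719/5575572 - 212789*I*√247/16726716 ≈ 14.159 - 0.19993*I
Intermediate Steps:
O = -5 (O = -1*(-1)*(-5) = 1*(-5) = -5)
A(T, v) = -32/9 (A(T, v) = -3 + (⅑)*(-5) = -3 - 5/9 = -32/9)
(47290 + A(94, 164))/(3339 + √(14293 - 16516)) = (47290 - 32/9)/(3339 + √(14293 - 16516)) = 425578/(9*(3339 + √(-2223))) = 425578/(9*(3339 + 3*I*√247))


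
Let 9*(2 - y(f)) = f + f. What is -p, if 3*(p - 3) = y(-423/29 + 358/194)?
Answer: -350167/75951 ≈ -4.6104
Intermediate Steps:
y(f) = 2 - 2*f/9 (y(f) = 2 - (f + f)/9 = 2 - 2*f/9)
p = 350167/75951 (p = 3 + (2 - 2*(-423/29 + 358/194)/9)/3 = 3 + (2 - 2*(-423*1/29 + 358*(1/194))/9)/3 = 3 + (2 - 2*(-423/29 + 179/97)/9)/3 = 3 + (2 - 2/9*(-35840/2813))/3 = 3 + (2 + 71680/25317)/3 = 3 + (1/3)*(122314/25317) = 3 + 122314/75951 = 350167/75951 ≈ 4.6104)
-p = -1*350167/75951 = -350167/75951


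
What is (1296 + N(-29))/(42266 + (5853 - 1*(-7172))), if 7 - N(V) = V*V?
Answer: 462/55291 ≈ 0.0083558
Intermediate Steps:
N(V) = 7 - V**2 (N(V) = 7 - V*V = 7 - V**2)
(1296 + N(-29))/(42266 + (5853 - 1*(-7172))) = (1296 + (7 - 1*(-29)**2))/(42266 + (5853 - 1*(-7172))) = (1296 + (7 - 1*841))/(42266 + (5853 + 7172)) = (1296 + (7 - 841))/(42266 + 13025) = (1296 - 834)/55291 = 462*(1/55291) = 462/55291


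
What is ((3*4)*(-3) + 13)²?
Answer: 529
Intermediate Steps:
((3*4)*(-3) + 13)² = (12*(-3) + 13)² = (-36 + 13)² = (-23)² = 529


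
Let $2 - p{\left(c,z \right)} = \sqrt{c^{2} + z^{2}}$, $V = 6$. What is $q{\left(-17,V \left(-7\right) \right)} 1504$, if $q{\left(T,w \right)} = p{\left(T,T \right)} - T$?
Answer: $28576 - 25568 \sqrt{2} \approx -7582.6$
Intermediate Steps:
$p{\left(c,z \right)} = 2 - \sqrt{c^{2} + z^{2}}$
$q{\left(T,w \right)} = 2 - T - \sqrt{2} \sqrt{T^{2}}$ ($q{\left(T,w \right)} = \left(2 - \sqrt{T^{2} + T^{2}}\right) - T = \left(2 - \sqrt{2 T^{2}}\right) - T = \left(2 - \sqrt{2} \sqrt{T^{2}}\right) - T = 2 - T - \sqrt{2} \sqrt{T^{2}}$)
$q{\left(-17,V \left(-7\right) \right)} 1504 = \left(2 - -17 - \sqrt{2} \sqrt{\left(-17\right)^{2}}\right) 1504 = \left(2 + 17 - \sqrt{2} \sqrt{289}\right) 1504 = \left(2 + 17 - \sqrt{2} \cdot 17\right) 1504 = \left(2 + 17 - 17 \sqrt{2}\right) 1504 = \left(19 - 17 \sqrt{2}\right) 1504 = 28576 - 25568 \sqrt{2}$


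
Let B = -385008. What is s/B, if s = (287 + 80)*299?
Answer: -8441/29616 ≈ -0.28501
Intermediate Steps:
s = 109733 (s = 367*299 = 109733)
s/B = 109733/(-385008) = 109733*(-1/385008) = -8441/29616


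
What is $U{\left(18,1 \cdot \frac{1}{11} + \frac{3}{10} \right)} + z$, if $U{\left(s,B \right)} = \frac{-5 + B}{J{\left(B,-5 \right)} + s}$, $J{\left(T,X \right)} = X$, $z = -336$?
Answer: $- \frac{36999}{110} \approx -336.35$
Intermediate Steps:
$U{\left(s,B \right)} = \frac{-5 + B}{-5 + s}$
$U{\left(18,1 \cdot \frac{1}{11} + \frac{3}{10} \right)} + z = \frac{-5 + \left(1 \cdot \frac{1}{11} + \frac{3}{10}\right)}{-5 + 18} - 336 = \frac{-5 + \left(1 \cdot \frac{1}{11} + 3 \cdot \frac{1}{10}\right)}{13} - 336 = \frac{-5 + \left(\frac{1}{11} + \frac{3}{10}\right)}{13} - 336 = \frac{-5 + \frac{43}{110}}{13} - 336 = \frac{1}{13} \left(- \frac{507}{110}\right) - 336 = - \frac{39}{110} - 336 = - \frac{36999}{110}$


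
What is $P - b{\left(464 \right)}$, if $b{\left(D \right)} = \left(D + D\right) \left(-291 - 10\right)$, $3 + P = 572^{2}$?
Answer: $606509$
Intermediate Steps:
$P = 327181$ ($P = -3 + 572^{2} = -3 + 327184 = 327181$)
$b{\left(D \right)} = - 602 D$ ($b{\left(D \right)} = 2 D \left(-301\right) = - 602 D$)
$P - b{\left(464 \right)} = 327181 - \left(-602\right) 464 = 327181 - -279328 = 327181 + 279328 = 606509$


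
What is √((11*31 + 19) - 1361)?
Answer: I*√1001 ≈ 31.639*I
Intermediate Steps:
√((11*31 + 19) - 1361) = √((341 + 19) - 1361) = √(360 - 1361) = √(-1001) = I*√1001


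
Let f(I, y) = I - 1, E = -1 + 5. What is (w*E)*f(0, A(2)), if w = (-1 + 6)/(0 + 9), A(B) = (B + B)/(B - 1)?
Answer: -20/9 ≈ -2.2222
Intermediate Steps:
E = 4
A(B) = 2*B/(-1 + B) (A(B) = (2*B)/(-1 + B) = 2*B/(-1 + B))
w = 5/9 ≈ 0.55556
f(I, y) = -1 + I
(w*E)*f(0, A(2)) = ((5/9)*4)*(-1 + 0) = (20/9)*(-1) = -20/9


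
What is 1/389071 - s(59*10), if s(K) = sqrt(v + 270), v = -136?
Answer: 1/389071 - sqrt(134) ≈ -11.576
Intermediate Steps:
s(K) = sqrt(134) (s(K) = sqrt(-136 + 270) = sqrt(134))
1/389071 - s(59*10) = 1/389071 - sqrt(134)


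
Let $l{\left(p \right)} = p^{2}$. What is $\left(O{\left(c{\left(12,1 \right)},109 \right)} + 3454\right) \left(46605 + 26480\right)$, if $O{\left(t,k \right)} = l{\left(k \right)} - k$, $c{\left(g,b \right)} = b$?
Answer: $1112792210$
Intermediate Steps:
$O{\left(t,k \right)} = k^{2} - k$
$\left(O{\left(c{\left(12,1 \right)},109 \right)} + 3454\right) \left(46605 + 26480\right) = \left(109 \left(-1 + 109\right) + 3454\right) \left(46605 + 26480\right) = \left(109 \cdot 108 + 3454\right) 73085 = \left(11772 + 3454\right) 73085 = 15226 \cdot 73085 = 1112792210$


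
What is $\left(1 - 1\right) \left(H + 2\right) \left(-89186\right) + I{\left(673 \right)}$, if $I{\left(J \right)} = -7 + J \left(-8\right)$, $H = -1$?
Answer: $-5391$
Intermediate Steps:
$I{\left(J \right)} = -7 - 8 J$
$\left(1 - 1\right) \left(H + 2\right) \left(-89186\right) + I{\left(673 \right)} = \left(1 - 1\right) \left(-1 + 2\right) \left(-89186\right) - 5391 = 0 \cdot 1 \left(-89186\right) - 5391 = 0 \left(-89186\right) - 5391 = 0 - 5391 = -5391$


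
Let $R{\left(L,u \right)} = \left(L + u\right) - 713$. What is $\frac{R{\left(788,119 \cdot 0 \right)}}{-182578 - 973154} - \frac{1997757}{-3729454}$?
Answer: $\frac{384765330679}{718374888388} \approx 0.53561$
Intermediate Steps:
$R{\left(L,u \right)} = -713 + L + u$
$\frac{R{\left(788,119 \cdot 0 \right)}}{-182578 - 973154} - \frac{1997757}{-3729454} = \frac{-713 + 788 + 119 \cdot 0}{-182578 - 973154} - \frac{1997757}{-3729454} = \frac{-713 + 788 + 0}{-1155732} - - \frac{1997757}{3729454} = 75 \left(- \frac{1}{1155732}\right) + \frac{1997757}{3729454} = - \frac{25}{385244} + \frac{1997757}{3729454} = \frac{384765330679}{718374888388}$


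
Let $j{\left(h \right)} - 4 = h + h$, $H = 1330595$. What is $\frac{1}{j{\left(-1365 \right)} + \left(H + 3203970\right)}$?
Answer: $\frac{1}{4531839} \approx 2.2066 \cdot 10^{-7}$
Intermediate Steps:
$j{\left(h \right)} = 4 + 2 h$ ($j{\left(h \right)} = 4 + \left(h + h\right) = 4 + 2 h$)
$\frac{1}{j{\left(-1365 \right)} + \left(H + 3203970\right)} = \frac{1}{\left(4 + 2 \left(-1365\right)\right) + \left(1330595 + 3203970\right)} = \frac{1}{\left(4 - 2730\right) + 4534565} = \frac{1}{-2726 + 4534565} = \frac{1}{4531839}$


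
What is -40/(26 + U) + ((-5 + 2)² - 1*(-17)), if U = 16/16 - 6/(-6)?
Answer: 172/7 ≈ 24.571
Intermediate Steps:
U = 2 (U = 16*(1/16) - 6*(-⅙) = 1 + 1 = 2)
-40/(26 + U) + ((-5 + 2)² - 1*(-17)) = -40/(26 + 2) + ((-5 + 2)² - 1*(-17)) = -40/28 + ((-3)² + 17) = (1/28)*(-40) + (9 + 17) = -10/7 + 26 = 172/7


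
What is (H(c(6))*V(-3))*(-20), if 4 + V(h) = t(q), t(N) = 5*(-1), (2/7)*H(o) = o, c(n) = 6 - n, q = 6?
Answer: 0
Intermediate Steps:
H(o) = 7*o/2
t(N) = -5
V(h) = -9 (V(h) = -4 - 5 = -9)
(H(c(6))*V(-3))*(-20) = ((7*(6 - 1*6)/2)*(-9))*(-20) = ((7*(6 - 6)/2)*(-9))*(-20) = (((7/2)*0)*(-9))*(-20) = (0*(-9))*(-20) = 0*(-20) = 0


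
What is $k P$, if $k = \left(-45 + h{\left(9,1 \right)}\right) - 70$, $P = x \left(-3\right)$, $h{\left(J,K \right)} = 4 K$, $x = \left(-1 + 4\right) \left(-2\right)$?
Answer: $-1998$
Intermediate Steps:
$x = -6$ ($x = 3 \left(-2\right) = -6$)
$P = 18$ ($P = \left(-6\right) \left(-3\right) = 18$)
$k = -111$ ($k = \left(-45 + 4 \cdot 1\right) - 70 = \left(-45 + 4\right) - 70 = -41 - 70 = -111$)
$k P = \left(-111\right) 18 = -1998$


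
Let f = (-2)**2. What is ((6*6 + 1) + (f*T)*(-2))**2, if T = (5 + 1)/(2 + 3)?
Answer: 18769/25 ≈ 750.76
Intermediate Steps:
f = 4
T = 6/5 ≈ 1.2000
((6*6 + 1) + (f*T)*(-2))**2 = ((6*6 + 1) + (4*(6/5))*(-2))**2 = ((36 + 1) + (24/5)*(-2))**2 = (37 - 48/5)**2 = (137/5)**2 = 18769/25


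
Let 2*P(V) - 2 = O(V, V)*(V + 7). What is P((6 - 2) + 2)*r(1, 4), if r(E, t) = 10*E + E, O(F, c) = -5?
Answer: -693/2 ≈ -346.50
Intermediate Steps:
r(E, t) = 11*E
P(V) = -33/2 - 5*V/2 (P(V) = 1 + (-5*(V + 7))/2 = 1 + (-5*(7 + V))/2 = 1 + (-35 - 5*V)/2 = 1 + (-35/2 - 5*V/2) = -33/2 - 5*V/2)
P((6 - 2) + 2)*r(1, 4) = (-33/2 - 5*((6 - 2) + 2)/2)*(11*1) = (-33/2 - 5*(4 + 2)/2)*11 = (-33/2 - 5/2*6)*11 = (-33/2 - 15)*11 = -63/2*11 = -693/2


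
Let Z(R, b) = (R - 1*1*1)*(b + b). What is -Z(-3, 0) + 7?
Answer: 7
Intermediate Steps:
Z(R, b) = 2*b*(-1 + R) (Z(R, b) = (R - 1*1)*(2*b) = (R - 1)*(2*b) = (-1 + R)*(2*b) = 2*b*(-1 + R))
-Z(-3, 0) + 7 = -2*0*(-1 - 3) + 7 = -2*0*(-4) + 7 = -1*0 + 7 = 0 + 7 = 7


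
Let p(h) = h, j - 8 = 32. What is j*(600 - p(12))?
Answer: 23520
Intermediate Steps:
j = 40 (j = 8 + 32 = 40)
j*(600 - p(12)) = 40*(600 - 1*12) = 40*(600 - 12) = 40*588 = 23520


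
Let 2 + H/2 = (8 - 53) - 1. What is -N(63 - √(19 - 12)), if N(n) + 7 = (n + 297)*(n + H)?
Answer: 11880 + 327*√7 ≈ 12745.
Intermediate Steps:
H = -96 (H = -4 + 2*((8 - 53) - 1) = -4 + 2*(-45 - 1) = -4 + 2*(-46) = -4 - 92 = -96)
N(n) = -7 + (-96 + n)*(297 + n) (N(n) = -7 + (n + 297)*(n - 96) = -7 + (297 + n)*(-96 + n) = -7 + (-96 + n)*(297 + n))
-N(63 - √(19 - 12)) = -(-28519 + (63 - √(19 - 12))² + 201*(63 - √(19 - 12))) = -(-28519 + (63 - √7)² + 201*(63 - √7)) = -(-28519 + (63 - √7)² + (12663 - 201*√7)) = -(-15856 + (63 - √7)² - 201*√7) = 15856 - (63 - √7)² + 201*√7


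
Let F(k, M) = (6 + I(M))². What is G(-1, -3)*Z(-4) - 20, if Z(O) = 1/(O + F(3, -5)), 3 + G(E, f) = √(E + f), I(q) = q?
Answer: -19 - 2*I/3 ≈ -19.0 - 0.66667*I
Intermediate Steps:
G(E, f) = -3 + √(E + f)
F(k, M) = (6 + M)²
Z(O) = 1/(1 + O) (Z(O) = 1/(O + (6 - 5)²) = 1/(O + 1²) = 1/(O + 1) = 1/(1 + O))
G(-1, -3)*Z(-4) - 20 = (-3 + √(-1 - 3))/(1 - 4) - 20 = (-3 + √(-4))/(-3) - 20 = (-3 + 2*I)*(-⅓) - 20 = (1 - 2*I/3) - 20 = -19 - 2*I/3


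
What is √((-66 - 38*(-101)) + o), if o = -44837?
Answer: I*√41065 ≈ 202.65*I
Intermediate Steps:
√((-66 - 38*(-101)) + o) = √((-66 - 38*(-101)) - 44837) = √((-66 + 3838) - 44837) = √(3772 - 44837) = √(-41065) = I*√41065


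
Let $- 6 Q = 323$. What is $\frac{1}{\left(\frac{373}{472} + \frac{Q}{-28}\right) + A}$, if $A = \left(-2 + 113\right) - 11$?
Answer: $\frac{4956}{509045} \approx 0.0097359$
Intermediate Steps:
$Q = - \frac{323}{6}$ ($Q = \left(- \frac{1}{6}\right) 323 = - \frac{323}{6} \approx -53.833$)
$A = 100$ ($A = 111 - 11 = 100$)
$\frac{1}{\left(\frac{373}{472} + \frac{Q}{-28}\right) + A} = \frac{1}{\left(\frac{373}{472} - \frac{323}{6 \left(-28\right)}\right) + 100} = \frac{1}{\left(373 \cdot \frac{1}{472} - - \frac{323}{168}\right) + 100} = \frac{1}{\left(\frac{373}{472} + \frac{323}{168}\right) + 100} = \frac{1}{\frac{13445}{4956} + 100} = \frac{1}{\frac{509045}{4956}} = \frac{4956}{509045}$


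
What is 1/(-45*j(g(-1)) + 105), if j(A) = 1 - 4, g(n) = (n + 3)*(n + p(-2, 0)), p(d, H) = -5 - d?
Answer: 1/240 ≈ 0.0041667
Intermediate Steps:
g(n) = (-3 + n)*(3 + n) (g(n) = (n + 3)*(n + (-5 - 1*(-2))) = (3 + n)*(n + (-5 + 2)) = (3 + n)*(n - 3) = (3 + n)*(-3 + n) = (-3 + n)*(3 + n))
j(A) = -3
1/(-45*j(g(-1)) + 105) = 1/(-45*(-3) + 105) = 1/(135 + 105) = 1/240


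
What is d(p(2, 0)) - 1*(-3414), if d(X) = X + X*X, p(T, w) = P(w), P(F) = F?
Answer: 3414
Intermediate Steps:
p(T, w) = w
d(X) = X + X²
d(p(2, 0)) - 1*(-3414) = 0*(1 + 0) - 1*(-3414) = 0*1 + 3414 = 0 + 3414 = 3414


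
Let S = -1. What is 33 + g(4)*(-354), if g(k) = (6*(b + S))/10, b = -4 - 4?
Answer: 9723/5 ≈ 1944.6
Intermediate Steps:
b = -8
g(k) = -27/5 (g(k) = (6*(-8 - 1))/10 = (6*(-9))*(1/10) = -54*1/10 = -27/5)
33 + g(4)*(-354) = 33 - 27/5*(-354) = 33 + 9558/5 = 9723/5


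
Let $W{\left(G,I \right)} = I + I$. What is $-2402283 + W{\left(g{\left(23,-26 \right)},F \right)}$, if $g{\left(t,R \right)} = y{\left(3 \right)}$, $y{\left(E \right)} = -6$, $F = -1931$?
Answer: $-2406145$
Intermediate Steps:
$g{\left(t,R \right)} = -6$
$W{\left(G,I \right)} = 2 I$
$-2402283 + W{\left(g{\left(23,-26 \right)},F \right)} = -2402283 + 2 \left(-1931\right) = -2402283 - 3862 = -2406145$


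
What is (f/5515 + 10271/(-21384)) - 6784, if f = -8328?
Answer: -800290574357/117932760 ≈ -6786.0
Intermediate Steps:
(f/5515 + 10271/(-21384)) - 6784 = (-8328/5515 + 10271/(-21384)) - 6784 = (-8328*1/5515 + 10271*(-1/21384)) - 6784 = (-8328/5515 - 10271/21384) - 6784 = -234730517/117932760 - 6784 = -800290574357/117932760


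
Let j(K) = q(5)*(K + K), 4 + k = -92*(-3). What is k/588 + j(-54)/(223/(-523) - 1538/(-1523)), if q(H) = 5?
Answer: -4213124624/4554501 ≈ -925.05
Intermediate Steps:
k = 272 (k = -4 - 92*(-3) = -4 + 276 = 272)
j(K) = 10*K (j(K) = 5*(K + K) = 5*(2*K) = 10*K)
k/588 + j(-54)/(223/(-523) - 1538/(-1523)) = 272/588 + (10*(-54))/(223/(-523) - 1538/(-1523)) = 272*(1/588) - 540/(223*(-1/523) - 1538*(-1/1523)) = 68/147 - 540/(-223/523 + 1538/1523) = 68/147 - 540/464745/796529 = 68/147 - 540*796529/464745 = 68/147 - 28675044/30983 = -4213124624/4554501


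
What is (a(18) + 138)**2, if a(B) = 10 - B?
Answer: 16900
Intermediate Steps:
(a(18) + 138)**2 = ((10 - 1*18) + 138)**2 = ((10 - 18) + 138)**2 = (-8 + 138)**2 = 130**2 = 16900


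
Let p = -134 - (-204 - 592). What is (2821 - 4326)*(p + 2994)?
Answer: -5502280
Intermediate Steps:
p = 662 (p = -134 - 1*(-796) = -134 + 796 = 662)
(2821 - 4326)*(p + 2994) = (2821 - 4326)*(662 + 2994) = -1505*3656 = -5502280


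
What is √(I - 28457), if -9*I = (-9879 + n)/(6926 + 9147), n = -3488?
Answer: 7*I*√1350293019314/48219 ≈ 168.69*I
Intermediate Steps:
I = 13367/144657 (I = -(-9879 - 3488)/(9*(6926 + 9147)) = -(-13367)/(9*16073) = -⅑*(-13367/16073) = 13367/144657 ≈ 0.092405)
√(I - 28457) = √(13367/144657 - 28457) = √(-4116490882/144657) = 7*I*√1350293019314/48219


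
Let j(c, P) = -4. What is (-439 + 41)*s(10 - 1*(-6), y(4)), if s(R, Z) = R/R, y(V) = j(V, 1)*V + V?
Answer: -398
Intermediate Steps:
y(V) = -3*V (y(V) = -4*V + V = -3*V)
s(R, Z) = 1
(-439 + 41)*s(10 - 1*(-6), y(4)) = (-439 + 41)*1 = -398*1 = -398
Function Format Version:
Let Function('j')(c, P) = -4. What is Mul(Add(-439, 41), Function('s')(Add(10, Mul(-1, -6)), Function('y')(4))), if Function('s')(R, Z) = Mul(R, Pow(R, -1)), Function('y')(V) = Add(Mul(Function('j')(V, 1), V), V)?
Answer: -398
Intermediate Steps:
Function('y')(V) = Mul(-3, V) (Function('y')(V) = Add(Mul(-4, V), V) = Mul(-3, V))
Function('s')(R, Z) = 1
Mul(Add(-439, 41), Function('s')(Add(10, Mul(-1, -6)), Function('y')(4))) = Mul(Add(-439, 41), 1) = Mul(-398, 1) = -398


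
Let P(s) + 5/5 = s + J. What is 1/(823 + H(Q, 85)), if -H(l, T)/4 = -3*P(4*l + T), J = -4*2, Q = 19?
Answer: 1/2647 ≈ 0.00037779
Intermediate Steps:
J = -8
P(s) = -9 + s (P(s) = -1 + (s - 8) = -1 + (-8 + s) = -9 + s)
H(l, T) = -108 + 12*T + 48*l (H(l, T) = -(-12)*(-9 + (4*l + T)) = -(-12)*(-9 + (T + 4*l)) = -(-12)*(-9 + T + 4*l) = -4*(27 - 12*l - 3*T) = -108 + 12*T + 48*l)
1/(823 + H(Q, 85)) = 1/(823 + (-108 + 12*85 + 48*19)) = 1/(823 + (-108 + 1020 + 912)) = 1/(823 + 1824) = 1/2647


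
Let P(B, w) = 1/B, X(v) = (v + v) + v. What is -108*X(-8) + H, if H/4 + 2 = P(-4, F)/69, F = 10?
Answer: 178295/69 ≈ 2584.0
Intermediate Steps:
X(v) = 3*v (X(v) = 2*v + v = 3*v)
H = -553/69 (H = -8 + 4*(1/(-4*69)) = -8 + 4*(-¼*1/69) = -8 + 4*(-1/276) = -8 - 1/69 = -553/69 ≈ -8.0145)
-108*X(-8) + H = -324*(-8) - 553/69 = -108*(-24) - 553/69 = 2592 - 553/69 = 178295/69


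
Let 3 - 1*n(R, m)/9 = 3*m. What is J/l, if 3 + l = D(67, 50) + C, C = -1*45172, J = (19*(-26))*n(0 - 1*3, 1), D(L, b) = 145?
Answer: 0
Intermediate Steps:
n(R, m) = 27 - 27*m
J = 0 (J = (19*(-26))*(27 - 27*1) = -494*(27 - 27) = -494*0 = 0)
C = -45172
l = -45030 (l = -3 + (145 - 45172) = -3 - 45027 = -45030)
J/l = 0/(-45030) = 0*(-1/45030) = 0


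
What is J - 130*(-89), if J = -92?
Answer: 11478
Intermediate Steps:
J - 130*(-89) = -92 - 130*(-89) = -92 + 11570 = 11478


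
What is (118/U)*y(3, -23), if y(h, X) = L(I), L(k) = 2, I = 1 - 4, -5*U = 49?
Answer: -1180/49 ≈ -24.082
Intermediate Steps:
U = -49/5 (U = -⅕*49 = -49/5 ≈ -9.8000)
I = -3
y(h, X) = 2
(118/U)*y(3, -23) = (118/(-49/5))*2 = (118*(-5/49))*2 = -590/49*2 = -1180/49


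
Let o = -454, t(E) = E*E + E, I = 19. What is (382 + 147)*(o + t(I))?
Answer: -39146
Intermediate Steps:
t(E) = E + E² (t(E) = E² + E = E + E²)
(382 + 147)*(o + t(I)) = (382 + 147)*(-454 + 19*(1 + 19)) = 529*(-454 + 19*20) = 529*(-454 + 380) = 529*(-74) = -39146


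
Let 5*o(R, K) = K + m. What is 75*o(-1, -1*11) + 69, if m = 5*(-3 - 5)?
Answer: -696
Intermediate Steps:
m = -40 (m = 5*(-8) = -40)
o(R, K) = -8 + K/5 (o(R, K) = (K - 40)/5 = (-40 + K)/5 = -8 + K/5)
75*o(-1, -1*11) + 69 = 75*(-8 + (-1*11)/5) + 69 = 75*(-8 + (⅕)*(-11)) + 69 = 75*(-8 - 11/5) + 69 = 75*(-51/5) + 69 = -765 + 69 = -696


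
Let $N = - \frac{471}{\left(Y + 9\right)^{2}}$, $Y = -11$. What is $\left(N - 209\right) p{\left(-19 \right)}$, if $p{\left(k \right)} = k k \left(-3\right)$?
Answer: $\frac{1415481}{4} \approx 3.5387 \cdot 10^{5}$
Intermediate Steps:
$p{\left(k \right)} = - 3 k^{2}$ ($p{\left(k \right)} = k^{2} \left(-3\right) = - 3 k^{2}$)
$N = - \frac{471}{4}$ ($N = - \frac{471}{\left(-11 + 9\right)^{2}} = - \frac{471}{\left(-2\right)^{2}} = - \frac{471}{4} \approx -117.75$)
$\left(N - 209\right) p{\left(-19 \right)} = \left(- \frac{471}{4} - 209\right) \left(- 3 \left(-19\right)^{2}\right) = - \frac{1307 \left(\left(-3\right) 361\right)}{4} = \left(- \frac{1307}{4}\right) \left(-1083\right) = \frac{1415481}{4}$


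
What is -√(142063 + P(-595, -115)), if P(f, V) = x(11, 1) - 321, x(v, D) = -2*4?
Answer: -√141734 ≈ -376.48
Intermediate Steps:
x(v, D) = -8
P(f, V) = -329 (P(f, V) = -8 - 321 = -329)
-√(142063 + P(-595, -115)) = -√(142063 - 329) = -√141734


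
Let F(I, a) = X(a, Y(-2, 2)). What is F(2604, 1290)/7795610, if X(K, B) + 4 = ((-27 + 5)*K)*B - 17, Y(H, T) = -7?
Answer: 198639/7795610 ≈ 0.025481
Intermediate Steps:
X(K, B) = -21 - 22*B*K (X(K, B) = -4 + (((-27 + 5)*K)*B - 17) = -4 + ((-22*K)*B - 17) = -4 + (-22*B*K - 17) = -4 + (-17 - 22*B*K) = -21 - 22*B*K)
F(I, a) = -21 + 154*a (F(I, a) = -21 - 22*(-7)*a = -21 + 154*a)
F(2604, 1290)/7795610 = (-21 + 154*1290)/7795610 = (-21 + 198660)*(1/7795610) = 198639*(1/7795610) = 198639/7795610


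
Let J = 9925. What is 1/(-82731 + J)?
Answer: -1/72806 ≈ -1.3735e-5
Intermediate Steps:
1/(-82731 + J) = 1/(-82731 + 9925) = 1/(-72806) = -1/72806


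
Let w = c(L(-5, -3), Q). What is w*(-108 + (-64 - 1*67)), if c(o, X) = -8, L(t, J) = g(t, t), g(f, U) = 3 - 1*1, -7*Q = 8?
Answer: 1912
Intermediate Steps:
Q = -8/7 (Q = -⅐*8 = -8/7 ≈ -1.1429)
g(f, U) = 2 (g(f, U) = 3 - 1 = 2)
L(t, J) = 2
w = -8
w*(-108 + (-64 - 1*67)) = -8*(-108 + (-64 - 1*67)) = -8*(-108 + (-64 - 67)) = -8*(-108 - 131) = -8*(-239) = 1912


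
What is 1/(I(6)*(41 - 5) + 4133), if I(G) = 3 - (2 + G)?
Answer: 1/3953 ≈ 0.00025297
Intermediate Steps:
I(G) = 1 - G (I(G) = 3 + (-2 - G) = 1 - G)
1/(I(6)*(41 - 5) + 4133) = 1/((1 - 1*6)*(41 - 5) + 4133) = 1/((1 - 6)*36 + 4133) = 1/(-5*36 + 4133) = 1/(-180 + 4133) = 1/3953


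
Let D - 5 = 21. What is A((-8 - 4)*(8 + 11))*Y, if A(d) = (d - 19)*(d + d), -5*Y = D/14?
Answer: -1464216/35 ≈ -41835.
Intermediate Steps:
D = 26 (D = 5 + 21 = 26)
Y = -13/35 (Y = -26/(5*14) = -⅕*13/7 = -13/35 ≈ -0.37143)
A(d) = 2*d*(-19 + d) (A(d) = (-19 + d)*(2*d) = 2*d*(-19 + d))
A((-8 - 4)*(8 + 11))*Y = (2*((-8 - 4)*(8 + 11))*(-19 + (-8 - 4)*(8 + 11)))*(-13/35) = (2*(-12*19)*(-19 - 12*19))*(-13/35) = (2*(-228)*(-19 - 228))*(-13/35) = (2*(-228)*(-247))*(-13/35) = 112632*(-13/35) = -1464216/35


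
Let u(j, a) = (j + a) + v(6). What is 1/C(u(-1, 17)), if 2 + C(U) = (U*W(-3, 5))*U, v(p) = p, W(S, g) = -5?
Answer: -1/2422 ≈ -0.00041288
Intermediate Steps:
u(j, a) = 6 + a + j (u(j, a) = (j + a) + 6 = (a + j) + 6 = 6 + a + j)
C(U) = -2 - 5*U² (C(U) = -2 + (U*(-5))*U = -2 + (-5*U)*U = -2 - 5*U²)
1/C(u(-1, 17)) = 1/(-2 - 5*(6 + 17 - 1)²) = 1/(-2 - 5*22²) = 1/(-2 - 5*484) = 1/(-2 - 2420) = 1/(-2422) = -1/2422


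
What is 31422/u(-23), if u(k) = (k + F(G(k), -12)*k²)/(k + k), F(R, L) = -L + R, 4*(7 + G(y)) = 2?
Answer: -125688/251 ≈ -500.75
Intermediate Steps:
G(y) = -13/2 (G(y) = -7 + (¼)*2 = -7 + ½ = -13/2)
F(R, L) = R - L
u(k) = (k + 11*k²/2)/(2*k) (u(k) = (k + (-13/2 - 1*(-12))*k²)/(k + k) = (k + (-13/2 + 12)*k²)/((2*k)) = (k + 11*k²/2)*(1/(2*k)) = (k + 11*k²/2)/(2*k))
31422/u(-23) = 31422/(½ + (11/4)*(-23)) = 31422/(½ - 253/4) = 31422/(-251/4) = 31422*(-4/251) = -125688/251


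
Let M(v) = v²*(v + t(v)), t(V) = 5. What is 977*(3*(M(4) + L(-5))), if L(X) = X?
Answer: 407409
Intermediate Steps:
M(v) = v²*(5 + v) (M(v) = v²*(v + 5) = v²*(5 + v))
977*(3*(M(4) + L(-5))) = 977*(3*(4²*(5 + 4) - 5)) = 977*(3*(16*9 - 5)) = 977*(3*(144 - 5)) = 977*(3*139) = 977*417 = 407409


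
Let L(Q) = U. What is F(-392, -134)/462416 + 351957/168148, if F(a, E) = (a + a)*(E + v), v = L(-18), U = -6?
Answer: 11325404537/4859645348 ≈ 2.3305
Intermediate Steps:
L(Q) = -6
v = -6
F(a, E) = 2*a*(-6 + E) (F(a, E) = (a + a)*(E - 6) = (2*a)*(-6 + E) = 2*a*(-6 + E))
F(-392, -134)/462416 + 351957/168148 = (2*(-392)*(-6 - 134))/462416 + 351957/168148 = (2*(-392)*(-140))*(1/462416) + 351957*(1/168148) = 109760*(1/462416) + 351957/168148 = 6860/28901 + 351957/168148 = 11325404537/4859645348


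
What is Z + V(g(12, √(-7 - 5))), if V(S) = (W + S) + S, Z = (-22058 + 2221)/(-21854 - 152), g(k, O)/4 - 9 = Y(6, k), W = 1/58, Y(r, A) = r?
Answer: 38583578/319087 ≈ 120.92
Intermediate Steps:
W = 1/58 ≈ 0.017241
g(k, O) = 60 (g(k, O) = 36 + 4*6 = 36 + 24 = 60)
Z = 19837/22006 (Z = -19837/(-22006) = -19837*(-1/22006) = 19837/22006 ≈ 0.90144)
V(S) = 1/58 + 2*S (V(S) = (1/58 + S) + S = 1/58 + 2*S)
Z + V(g(12, √(-7 - 5))) = 19837/22006 + (1/58 + 2*60) = 19837/22006 + (1/58 + 120) = 19837/22006 + 6961/58 = 38583578/319087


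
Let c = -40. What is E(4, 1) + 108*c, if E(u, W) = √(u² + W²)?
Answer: -4320 + √17 ≈ -4315.9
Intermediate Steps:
E(u, W) = √(W² + u²)
E(4, 1) + 108*c = √(1² + 4²) + 108*(-40) = √(1 + 16) - 4320 = √17 - 4320 = -4320 + √17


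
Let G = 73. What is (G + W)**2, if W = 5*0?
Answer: 5329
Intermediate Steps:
W = 0
(G + W)**2 = (73 + 0)**2 = 73**2 = 5329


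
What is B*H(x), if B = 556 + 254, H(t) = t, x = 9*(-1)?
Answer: -7290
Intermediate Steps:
x = -9
B = 810
B*H(x) = 810*(-9) = -7290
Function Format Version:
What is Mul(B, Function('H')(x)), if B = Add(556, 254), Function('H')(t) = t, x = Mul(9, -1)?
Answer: -7290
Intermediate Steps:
x = -9
B = 810
Mul(B, Function('H')(x)) = Mul(810, -9) = -7290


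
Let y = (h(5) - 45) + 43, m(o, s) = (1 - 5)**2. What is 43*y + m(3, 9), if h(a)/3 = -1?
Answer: -199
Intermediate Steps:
m(o, s) = 16 (m(o, s) = (-4)**2 = 16)
h(a) = -3 (h(a) = 3*(-1) = -3)
y = -5 (y = (-3 - 45) + 43 = -48 + 43 = -5)
43*y + m(3, 9) = 43*(-5) + 16 = -215 + 16 = -199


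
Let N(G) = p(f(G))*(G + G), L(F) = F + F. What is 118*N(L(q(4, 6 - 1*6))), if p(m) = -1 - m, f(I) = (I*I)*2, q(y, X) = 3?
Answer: -103368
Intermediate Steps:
f(I) = 2*I² (f(I) = I²*2 = 2*I²)
L(F) = 2*F
N(G) = 2*G*(-1 - 2*G²) (N(G) = (-1 - 2*G²)*(G + G) = (-1 - 2*G²)*(2*G) = 2*G*(-1 - 2*G²))
118*N(L(q(4, 6 - 1*6))) = 118*(-4*(2*3)³ - 4*3) = 118*(-4*6³ - 2*6) = 118*(-4*216 - 12) = 118*(-864 - 12) = 118*(-876) = -103368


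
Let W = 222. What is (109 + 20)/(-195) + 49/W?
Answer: -6361/14430 ≈ -0.44082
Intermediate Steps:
(109 + 20)/(-195) + 49/W = (109 + 20)/(-195) + 49/222 = 129*(-1/195) + 49*(1/222) = -43/65 + 49/222 = -6361/14430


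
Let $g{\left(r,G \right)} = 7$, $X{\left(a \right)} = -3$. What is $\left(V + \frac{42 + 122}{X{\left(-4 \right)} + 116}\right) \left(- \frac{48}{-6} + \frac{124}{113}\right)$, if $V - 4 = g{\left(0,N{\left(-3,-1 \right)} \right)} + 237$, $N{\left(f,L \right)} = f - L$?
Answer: $\frac{28977264}{12769} \approx 2269.3$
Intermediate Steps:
$V = 248$ ($V = 4 + \left(7 + 237\right) = 4 + 244 = 248$)
$\left(V + \frac{42 + 122}{X{\left(-4 \right)} + 116}\right) \left(- \frac{48}{-6} + \frac{124}{113}\right) = \left(248 + \frac{42 + 122}{-3 + 116}\right) \left(- \frac{48}{-6} + \frac{124}{113}\right) = \left(248 + \frac{164}{113}\right) \left(\left(-48\right) \left(- \frac{1}{6}\right) + 124 \cdot \frac{1}{113}\right) = \left(248 + 164 \cdot \frac{1}{113}\right) \left(8 + \frac{124}{113}\right) = \left(248 + \frac{164}{113}\right) \frac{1028}{113} = \frac{28188}{113} \cdot \frac{1028}{113} = \frac{28977264}{12769}$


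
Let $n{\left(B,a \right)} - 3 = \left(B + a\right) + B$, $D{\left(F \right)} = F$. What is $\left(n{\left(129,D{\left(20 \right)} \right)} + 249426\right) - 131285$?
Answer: $118422$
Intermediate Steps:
$n{\left(B,a \right)} = 3 + a + 2 B$ ($n{\left(B,a \right)} = 3 + \left(\left(B + a\right) + B\right) = 3 + \left(a + 2 B\right) = 3 + a + 2 B$)
$\left(n{\left(129,D{\left(20 \right)} \right)} + 249426\right) - 131285 = \left(\left(3 + 20 + 2 \cdot 129\right) + 249426\right) - 131285 = \left(\left(3 + 20 + 258\right) + 249426\right) - 131285 = \left(281 + 249426\right) - 131285 = 249707 - 131285 = 118422$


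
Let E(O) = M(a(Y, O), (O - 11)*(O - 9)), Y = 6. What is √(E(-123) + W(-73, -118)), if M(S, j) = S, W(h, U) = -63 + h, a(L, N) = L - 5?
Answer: 3*I*√15 ≈ 11.619*I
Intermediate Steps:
a(L, N) = -5 + L
E(O) = 1 (E(O) = -5 + 6 = 1)
√(E(-123) + W(-73, -118)) = √(1 + (-63 - 73)) = √(1 - 136) = √(-135) = 3*I*√15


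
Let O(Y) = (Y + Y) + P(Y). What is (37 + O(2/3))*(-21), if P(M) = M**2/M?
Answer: -819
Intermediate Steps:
P(M) = M
O(Y) = 3*Y (O(Y) = (Y + Y) + Y = 2*Y + Y = 3*Y)
(37 + O(2/3))*(-21) = (37 + 3*(2/3))*(-21) = (37 + 2)*(-21) = 39*(-21) = -819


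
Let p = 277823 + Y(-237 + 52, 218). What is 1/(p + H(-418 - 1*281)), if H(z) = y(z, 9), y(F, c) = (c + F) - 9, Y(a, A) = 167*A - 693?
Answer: 1/312837 ≈ 3.1966e-6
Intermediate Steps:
Y(a, A) = -693 + 167*A
y(F, c) = -9 + F + c (y(F, c) = (F + c) - 9 = -9 + F + c)
p = 313536 (p = 277823 + (-693 + 167*218) = 277823 + (-693 + 36406) = 277823 + 35713 = 313536)
H(z) = z (H(z) = -9 + z + 9 = z)
1/(p + H(-418 - 1*281)) = 1/(313536 + (-418 - 1*281)) = 1/(313536 + (-418 - 281)) = 1/(313536 - 699) = 1/312837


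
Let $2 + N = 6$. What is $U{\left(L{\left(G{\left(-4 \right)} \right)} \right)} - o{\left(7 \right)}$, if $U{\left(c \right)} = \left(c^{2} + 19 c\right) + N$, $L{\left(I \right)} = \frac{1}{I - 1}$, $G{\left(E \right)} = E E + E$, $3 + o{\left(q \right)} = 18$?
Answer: $- \frac{1121}{121} \approx -9.2645$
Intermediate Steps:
$N = 4$ ($N = -2 + 6 = 4$)
$o{\left(q \right)} = 15$ ($o{\left(q \right)} = -3 + 18 = 15$)
$G{\left(E \right)} = E + E^{2}$ ($G{\left(E \right)} = E^{2} + E = E + E^{2}$)
$L{\left(I \right)} = \frac{1}{-1 + I}$
$U{\left(c \right)} = 4 + c^{2} + 19 c$ ($U{\left(c \right)} = \left(c^{2} + 19 c\right) + 4 = 4 + c^{2} + 19 c$)
$U{\left(L{\left(G{\left(-4 \right)} \right)} \right)} - o{\left(7 \right)} = \left(4 + \left(\frac{1}{-1 - 4 \left(1 - 4\right)}\right)^{2} + \frac{19}{-1 - 4 \left(1 - 4\right)}\right) - 15 = \left(4 + \left(\frac{1}{-1 - -12}\right)^{2} + \frac{19}{-1 - -12}\right) - 15 = \left(4 + \left(\frac{1}{-1 + 12}\right)^{2} + \frac{19}{-1 + 12}\right) - 15 = \left(4 + \left(\frac{1}{11}\right)^{2} + \frac{19}{11}\right) - 15 = \left(4 + \left(\frac{1}{11}\right)^{2} + 19 \cdot \frac{1}{11}\right) - 15 = \left(4 + \frac{1}{121} + \frac{19}{11}\right) - 15 = \frac{694}{121} - 15 = - \frac{1121}{121}$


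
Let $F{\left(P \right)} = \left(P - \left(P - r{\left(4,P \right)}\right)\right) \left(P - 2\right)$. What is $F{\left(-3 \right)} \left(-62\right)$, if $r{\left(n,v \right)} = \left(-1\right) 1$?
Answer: $-310$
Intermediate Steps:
$r{\left(n,v \right)} = -1$
$F{\left(P \right)} = 2 - P$ ($F{\left(P \right)} = \left(P - \left(1 + P\right)\right) \left(P - 2\right) = - (-2 + P) = 2 - P$)
$F{\left(-3 \right)} \left(-62\right) = \left(2 - -3\right) \left(-62\right) = \left(2 + 3\right) \left(-62\right) = 5 \left(-62\right) = -310$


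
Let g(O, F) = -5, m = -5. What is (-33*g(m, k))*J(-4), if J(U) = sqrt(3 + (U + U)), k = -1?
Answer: 165*I*sqrt(5) ≈ 368.95*I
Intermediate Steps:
J(U) = sqrt(3 + 2*U)
(-33*g(m, k))*J(-4) = (-33*(-5))*sqrt(3 + 2*(-4)) = 165*sqrt(3 - 8) = 165*sqrt(-5) = 165*(I*sqrt(5)) = 165*I*sqrt(5)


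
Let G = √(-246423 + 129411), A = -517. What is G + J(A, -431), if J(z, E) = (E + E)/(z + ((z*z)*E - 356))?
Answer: 431/57601216 + 14*I*√597 ≈ 7.4825e-6 + 342.07*I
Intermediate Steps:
J(z, E) = 2*E/(-356 + z + E*z²) (J(z, E) = (2*E)/(z + (z²*E - 356)) = (2*E)/(z + (E*z² - 356)) = (2*E)/(z + (-356 + E*z²)) = (2*E)/(-356 + z + E*z²) = 2*E/(-356 + z + E*z²))
G = 14*I*√597 (G = √(-117012) = 14*I*√597 ≈ 342.07*I)
G + J(A, -431) = 14*I*√597 + 2*(-431)/(-356 - 517 - 431*(-517)²) = 14*I*√597 + 2*(-431)/(-356 - 517 - 431*267289) = 14*I*√597 + 2*(-431)/(-356 - 517 - 115201559) = 14*I*√597 + 2*(-431)/(-115202432) = 14*I*√597 + 2*(-431)*(-1/115202432) = 14*I*√597 + 431/57601216 = 431/57601216 + 14*I*√597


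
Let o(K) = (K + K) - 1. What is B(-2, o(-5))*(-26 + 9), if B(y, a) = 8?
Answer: -136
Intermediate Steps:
o(K) = -1 + 2*K (o(K) = 2*K - 1 = -1 + 2*K)
B(-2, o(-5))*(-26 + 9) = 8*(-26 + 9) = 8*(-17) = -136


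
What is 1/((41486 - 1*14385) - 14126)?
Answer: 1/12975 ≈ 7.7071e-5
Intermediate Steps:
1/((41486 - 1*14385) - 14126) = 1/((41486 - 14385) - 14126) = 1/(27101 - 14126) = 1/12975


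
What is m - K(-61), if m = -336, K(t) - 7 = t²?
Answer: -4064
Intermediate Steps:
K(t) = 7 + t²
m - K(-61) = -336 - (7 + (-61)²) = -336 - (7 + 3721) = -336 - 1*3728 = -336 - 3728 = -4064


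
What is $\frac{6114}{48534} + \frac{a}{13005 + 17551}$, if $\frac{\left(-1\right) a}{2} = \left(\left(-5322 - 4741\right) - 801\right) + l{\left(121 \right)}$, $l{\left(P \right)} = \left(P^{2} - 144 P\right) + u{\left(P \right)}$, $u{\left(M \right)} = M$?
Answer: $\frac{62490048}{61791871} \approx 1.0113$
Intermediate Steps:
$l{\left(P \right)} = P^{2} - 143 P$ ($l{\left(P \right)} = \left(P^{2} - 144 P\right) + P = P^{2} - 143 P$)
$a = 27052$ ($a = - 2 \left(\left(\left(-5322 - 4741\right) - 801\right) + 121 \left(-143 + 121\right)\right) = - 2 \left(\left(\left(-5322 - 4741\right) - 801\right) + 121 \left(-22\right)\right) = - 2 \left(\left(-10063 - 801\right) - 2662\right) = - 2 \left(-10864 - 2662\right) = \left(-2\right) \left(-13526\right) = 27052$)
$\frac{6114}{48534} + \frac{a}{13005 + 17551} = \frac{6114}{48534} + \frac{27052}{13005 + 17551} = 6114 \cdot \frac{1}{48534} + \frac{27052}{30556} = \frac{1019}{8089} + 27052 \cdot \frac{1}{30556} = \frac{1019}{8089} + \frac{6763}{7639} = \frac{62490048}{61791871}$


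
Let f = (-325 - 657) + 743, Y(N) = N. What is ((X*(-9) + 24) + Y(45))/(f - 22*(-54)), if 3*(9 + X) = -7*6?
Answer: 276/949 ≈ 0.29083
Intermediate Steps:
f = -239 (f = -982 + 743 = -239)
X = -23 (X = -9 + (-7*6)/3 = -9 + (⅓)*(-42) = -9 - 14 = -23)
((X*(-9) + 24) + Y(45))/(f - 22*(-54)) = ((-23*(-9) + 24) + 45)/(-239 - 22*(-54)) = ((207 + 24) + 45)/(-239 + 1188) = (231 + 45)/949 = 276*(1/949) = 276/949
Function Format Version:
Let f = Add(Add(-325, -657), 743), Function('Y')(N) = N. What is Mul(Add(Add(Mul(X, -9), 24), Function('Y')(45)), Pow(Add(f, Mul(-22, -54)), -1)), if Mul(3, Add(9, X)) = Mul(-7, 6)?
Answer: Rational(276, 949) ≈ 0.29083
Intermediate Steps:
f = -239 (f = Add(-982, 743) = -239)
X = -23 (X = Add(-9, Mul(Rational(1, 3), Mul(-7, 6))) = Add(-9, Mul(Rational(1, 3), -42)) = Add(-9, -14) = -23)
Mul(Add(Add(Mul(X, -9), 24), Function('Y')(45)), Pow(Add(f, Mul(-22, -54)), -1)) = Mul(Add(Add(Mul(-23, -9), 24), 45), Pow(Add(-239, Mul(-22, -54)), -1)) = Mul(Add(Add(207, 24), 45), Pow(Add(-239, 1188), -1)) = Mul(Add(231, 45), Pow(949, -1)) = Mul(276, Rational(1, 949)) = Rational(276, 949)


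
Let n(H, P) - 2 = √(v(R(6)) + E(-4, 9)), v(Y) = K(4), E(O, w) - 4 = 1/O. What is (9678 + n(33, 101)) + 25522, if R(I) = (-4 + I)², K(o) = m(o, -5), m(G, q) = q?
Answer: 35202 + I*√5/2 ≈ 35202.0 + 1.118*I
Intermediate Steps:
E(O, w) = 4 + 1/O
K(o) = -5
v(Y) = -5
n(H, P) = 2 + I*√5/2 (n(H, P) = 2 + √(-5 + (4 + 1/(-4))) = 2 + √(-5 + (4 - ¼)) = 2 + √(-5 + 15/4) = 2 + √(-5/4) = 2 + I*√5/2)
(9678 + n(33, 101)) + 25522 = (9678 + (2 + I*√5/2)) + 25522 = (9680 + I*√5/2) + 25522 = 35202 + I*√5/2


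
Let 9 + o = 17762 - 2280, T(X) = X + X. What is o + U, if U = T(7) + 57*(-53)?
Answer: 12466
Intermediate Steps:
T(X) = 2*X
o = 15473 (o = -9 + (17762 - 2280) = -9 + 15482 = 15473)
U = -3007 (U = 2*7 + 57*(-53) = 14 - 3021 = -3007)
o + U = 15473 - 3007 = 12466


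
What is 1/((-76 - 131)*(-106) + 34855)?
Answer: 1/56797 ≈ 1.7607e-5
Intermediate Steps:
1/((-76 - 131)*(-106) + 34855) = 1/(-207*(-106) + 34855) = 1/(21942 + 34855) = 1/56797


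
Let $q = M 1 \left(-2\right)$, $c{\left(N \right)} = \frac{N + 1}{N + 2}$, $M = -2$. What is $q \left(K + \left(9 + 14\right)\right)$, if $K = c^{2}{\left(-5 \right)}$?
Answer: $\frac{892}{9} \approx 99.111$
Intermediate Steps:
$c{\left(N \right)} = \frac{1 + N}{2 + N}$
$q = 4$ ($q = \left(-2\right) 1 \left(-2\right) = \left(-2\right) \left(-2\right) = 4$)
$K = \frac{16}{9}$ ($K = \left(\frac{1 - 5}{2 - 5}\right)^{2} = \left(\frac{1}{-3} \left(-4\right)\right)^{2} = \left(\left(- \frac{1}{3}\right) \left(-4\right)\right)^{2} = \left(\frac{4}{3}\right)^{2} = \frac{16}{9} \approx 1.7778$)
$q \left(K + \left(9 + 14\right)\right) = 4 \left(\frac{16}{9} + \left(9 + 14\right)\right) = 4 \left(\frac{16}{9} + 23\right) = 4 \cdot \frac{223}{9} = \frac{892}{9}$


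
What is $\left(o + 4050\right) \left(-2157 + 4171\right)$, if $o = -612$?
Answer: $6924132$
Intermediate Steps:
$\left(o + 4050\right) \left(-2157 + 4171\right) = \left(-612 + 4050\right) \left(-2157 + 4171\right) = 3438 \cdot 2014 = 6924132$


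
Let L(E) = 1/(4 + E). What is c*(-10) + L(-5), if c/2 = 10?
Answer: -201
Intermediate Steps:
c = 20 (c = 2*10 = 20)
c*(-10) + L(-5) = 20*(-10) + 1/(4 - 5) = -200 + 1/(-1) = -200 - 1 = -201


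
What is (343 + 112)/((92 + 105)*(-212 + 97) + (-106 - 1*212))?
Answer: -455/22973 ≈ -0.019806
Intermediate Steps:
(343 + 112)/((92 + 105)*(-212 + 97) + (-106 - 1*212)) = 455/(197*(-115) + (-106 - 212)) = 455/(-22655 - 318) = 455/(-22973) = 455*(-1/22973) = -455/22973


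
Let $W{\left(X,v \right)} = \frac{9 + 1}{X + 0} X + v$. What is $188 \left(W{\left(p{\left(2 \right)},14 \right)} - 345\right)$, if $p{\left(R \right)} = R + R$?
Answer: $-60348$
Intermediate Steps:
$p{\left(R \right)} = 2 R$
$W{\left(X,v \right)} = 10 + v$ ($W{\left(X,v \right)} = \frac{10}{X} X + v = 10 + v$)
$188 \left(W{\left(p{\left(2 \right)},14 \right)} - 345\right) = 188 \left(\left(10 + 14\right) - 345\right) = 188 \left(24 - 345\right) = 188 \left(-321\right) = -60348$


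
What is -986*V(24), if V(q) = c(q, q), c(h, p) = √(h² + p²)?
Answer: -23664*√2 ≈ -33466.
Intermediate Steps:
V(q) = √2*√(q²) (V(q) = √(q² + q²) = √(2*q²) = √2*√(q²))
-986*V(24) = -986*√2*√(24²) = -986*√2*√576 = -986*√2*24 = -23664*√2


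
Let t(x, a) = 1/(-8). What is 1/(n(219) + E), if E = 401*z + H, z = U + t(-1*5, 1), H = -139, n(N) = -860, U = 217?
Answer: 8/687743 ≈ 1.1632e-5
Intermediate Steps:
t(x, a) = -1/8
z = 1735/8 (z = 217 - 1/8 = 1735/8 ≈ 216.88)
E = 694623/8 (E = 401*(1735/8) - 139 = 695735/8 - 139 = 694623/8 ≈ 86828.)
1/(n(219) + E) = 1/(-860 + 694623/8) = 1/(687743/8) = 8/687743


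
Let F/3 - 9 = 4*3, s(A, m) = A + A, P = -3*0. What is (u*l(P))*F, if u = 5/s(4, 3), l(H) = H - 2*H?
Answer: 0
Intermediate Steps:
P = 0
s(A, m) = 2*A
F = 63 (F = 27 + 3*(4*3) = 27 + 3*12 = 27 + 36 = 63)
l(H) = -H
u = 5/8 (u = 5/((2*4)) = 5/8 ≈ 0.62500)
(u*l(P))*F = (5*(-1*0)/8)*63 = ((5/8)*0)*63 = 0*63 = 0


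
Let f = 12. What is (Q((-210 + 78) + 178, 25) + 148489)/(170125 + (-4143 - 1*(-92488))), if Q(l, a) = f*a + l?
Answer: 29767/51694 ≈ 0.57583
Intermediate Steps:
Q(l, a) = l + 12*a (Q(l, a) = 12*a + l = l + 12*a)
(Q((-210 + 78) + 178, 25) + 148489)/(170125 + (-4143 - 1*(-92488))) = ((((-210 + 78) + 178) + 12*25) + 148489)/(170125 + (-4143 - 1*(-92488))) = (((-132 + 178) + 300) + 148489)/(170125 + (-4143 + 92488)) = ((46 + 300) + 148489)/(170125 + 88345) = (346 + 148489)/258470 = 148835*(1/258470) = 29767/51694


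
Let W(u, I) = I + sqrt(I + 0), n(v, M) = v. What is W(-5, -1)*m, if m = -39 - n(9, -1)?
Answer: 48 - 48*I ≈ 48.0 - 48.0*I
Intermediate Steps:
m = -48 (m = -39 - 1*9 = -39 - 9 = -48)
W(u, I) = I + sqrt(I)
W(-5, -1)*m = (-1 + sqrt(-1))*(-48) = (-1 + I)*(-48) = 48 - 48*I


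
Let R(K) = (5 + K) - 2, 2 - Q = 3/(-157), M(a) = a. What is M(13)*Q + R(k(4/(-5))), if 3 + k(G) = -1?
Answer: 3964/157 ≈ 25.248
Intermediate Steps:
k(G) = -4 (k(G) = -3 - 1 = -4)
Q = 317/157 (Q = 2 - 3/(-157) = 2 - 3*(-1)/157 = 2 - 1*(-3/157) = 2 + 3/157 = 317/157 ≈ 2.0191)
R(K) = 3 + K
M(13)*Q + R(k(4/(-5))) = 13*(317/157) + (3 - 4) = 4121/157 - 1 = 3964/157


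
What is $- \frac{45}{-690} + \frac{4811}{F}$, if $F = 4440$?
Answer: $\frac{117313}{102120} \approx 1.1488$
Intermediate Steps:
$- \frac{45}{-690} + \frac{4811}{F} = - \frac{45}{-690} + \frac{4811}{4440} = \left(-45\right) \left(- \frac{1}{690}\right) + 4811 \cdot \frac{1}{4440} = \frac{3}{46} + \frac{4811}{4440} = \frac{117313}{102120}$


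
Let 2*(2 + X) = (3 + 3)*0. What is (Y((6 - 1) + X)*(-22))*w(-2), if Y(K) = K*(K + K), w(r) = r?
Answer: 792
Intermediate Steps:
X = -2 (X = -2 + ((3 + 3)*0)/2 = -2 + (6*0)/2 = -2 + (½)*0 = -2 + 0 = -2)
Y(K) = 2*K² (Y(K) = K*(2*K) = 2*K²)
(Y((6 - 1) + X)*(-22))*w(-2) = ((2*((6 - 1) - 2)²)*(-22))*(-2) = ((2*(5 - 2)²)*(-22))*(-2) = ((2*3²)*(-22))*(-2) = ((2*9)*(-22))*(-2) = (18*(-22))*(-2) = -396*(-2) = 792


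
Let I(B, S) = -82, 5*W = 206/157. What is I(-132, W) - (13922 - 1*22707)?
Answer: 8703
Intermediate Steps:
W = 206/785 (W = (206/157)/5 = (206*(1/157))/5 = (⅕)*(206/157) = 206/785 ≈ 0.26242)
I(-132, W) - (13922 - 1*22707) = -82 - (13922 - 1*22707) = -82 - (13922 - 22707) = -82 - 1*(-8785) = -82 + 8785 = 8703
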